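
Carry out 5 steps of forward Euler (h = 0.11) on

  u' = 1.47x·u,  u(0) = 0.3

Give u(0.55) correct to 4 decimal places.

0.3568

Euler: u_{n+1} = u_n + h·f(x_n, u_n).
x=0.000000, u=0.300000: f=0.000000 → u ← 0.300000 + 0.11·0.000000 = 0.300000
x=0.110000, u=0.300000: f=0.048510 → u ← 0.300000 + 0.11·0.048510 = 0.305336
x=0.220000, u=0.305336: f=0.098746 → u ← 0.305336 + 0.11·0.098746 = 0.316198
x=0.330000, u=0.316198: f=0.153388 → u ← 0.316198 + 0.11·0.153388 = 0.333071
x=0.440000, u=0.333071: f=0.215430 → u ← 0.333071 + 0.11·0.215430 = 0.356768
u(0.55) ≈ 0.3568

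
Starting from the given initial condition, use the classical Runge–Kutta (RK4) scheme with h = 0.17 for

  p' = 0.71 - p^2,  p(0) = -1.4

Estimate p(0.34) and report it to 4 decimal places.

-2.1706

RK4: k1 = f(s_n, p_n); k2 = f(s_n + h/2, p_n + (h/2)·k1); k3 = f(s_n + h/2, p_n + (h/2)·k2); k4 = f(s_n + h, p_n + h·k3); p_{n+1} = p_n + (h/6)·(k1 + 2k2 + 2k3 + k4).
s=0.000000, p=-1.400000:
  k1 = f(0.000000, -1.400000) = -1.250000
  k2 = f(0.085000, -1.506250) = -1.558789
  k3 = f(0.085000, -1.532497) = -1.638547
  k4 = f(0.170000, -1.678553) = -2.107540
  p ← -1.400000 + (0.17/6)·(k1 + 2k2 + 2k3 + k4) = -1.676313
s=0.170000, p=-1.676313:
  k1 = f(0.170000, -1.676313) = -2.100024
  k2 = f(0.255000, -1.854815) = -2.730338
  k3 = f(0.255000, -1.908391) = -2.931958
  k4 = f(0.340000, -2.174746) = -4.019518
  p ← -1.676313 + (0.17/6)·(k1 + 2k2 + 2k3 + k4) = -2.170563
p(0.34) ≈ -2.1706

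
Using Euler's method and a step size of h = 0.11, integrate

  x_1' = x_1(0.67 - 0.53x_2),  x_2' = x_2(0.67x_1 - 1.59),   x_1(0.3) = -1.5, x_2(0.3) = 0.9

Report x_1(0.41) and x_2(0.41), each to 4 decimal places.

Euler on (x_1,x_2): x_1_{n+1} = x_1_n + h·x_1', x_2_{n+1} = x_2_n + h·x_2'.
0.300000: (-1.500000, 0.900000); f=(-0.289500, -2.335500) → (-1.531845, 0.643095)
(x_1(0.41), x_2(0.41)) ≈ (-1.5318, 0.6431)

-1.5318, 0.6431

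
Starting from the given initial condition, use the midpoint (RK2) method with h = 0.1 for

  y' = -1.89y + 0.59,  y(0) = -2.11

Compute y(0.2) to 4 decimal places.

Midpoint: k1 = f(s_n, y_n); k2 = f(s_n + h/2, y_n + (h/2)·k1); y_{n+1} = y_n + h·k2.
s=0.000000, y=-2.110000:
  k1 = f(0.000000, -2.110000) = 4.577900
  k2 = f(0.050000, -1.881105) = 4.145288
  y ← -2.110000 + 0.1·4.145288 = -1.695471
s=0.100000, y=-1.695471:
  k1 = f(0.100000, -1.695471) = 3.794440
  k2 = f(0.150000, -1.505749) = 3.435866
  y ← -1.695471 + 0.1·3.435866 = -1.351885
y(0.2) ≈ -1.3519

-1.3519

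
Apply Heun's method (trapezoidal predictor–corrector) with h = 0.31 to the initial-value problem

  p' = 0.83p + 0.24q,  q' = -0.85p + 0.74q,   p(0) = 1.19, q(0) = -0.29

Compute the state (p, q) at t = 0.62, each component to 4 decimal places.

Heun on (p,q): k1 = f(t_n, state_n); k2 = f(t_n + h, state_n + h·k1); state_{n+1} = state_n + (h/2)·(k1 + k2).
0.000000: (1.190000, -0.290000)
  k1 = (0.918100, -1.226100)
  predictor → (1.474611, -0.670091)
  k2 = (1.063105, -1.749287)
  → (1.497087, -0.751185)
0.310000: (1.497087, -0.751185)
  k1 = (1.062298, -1.828401)
  predictor → (1.826399, -1.317989)
  k2 = (1.199594, -2.527751)
  → (1.847680, -1.426388)
(p(0.62), q(0.62)) ≈ (1.8477, -1.4264)

1.8477, -1.4264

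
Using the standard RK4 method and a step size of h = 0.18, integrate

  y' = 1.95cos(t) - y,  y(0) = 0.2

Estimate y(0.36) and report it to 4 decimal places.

0.7153

RK4: k1 = f(t_n, y_n); k2 = f(t_n + h/2, y_n + (h/2)·k1); k3 = f(t_n + h/2, y_n + (h/2)·k2); k4 = f(t_n + h, y_n + h·k3); y_{n+1} = y_n + (h/6)·(k1 + 2k2 + 2k3 + k4).
t=0.000000, y=0.200000:
  k1 = f(0.000000, 0.200000) = 1.750000
  k2 = f(0.090000, 0.357500) = 1.584608
  k3 = f(0.090000, 0.342615) = 1.599493
  k4 = f(0.180000, 0.487909) = 1.430586
  y ← 0.200000 + (0.18/6)·(k1 + 2k2 + 2k3 + k4) = 0.486464
t=0.180000, y=0.486464:
  k1 = f(0.180000, 0.486464) = 1.432032
  k2 = f(0.270000, 0.615346) = 1.264007
  k3 = f(0.270000, 0.600224) = 1.279129
  k4 = f(0.360000, 0.716707) = 1.108292
  y ← 0.486464 + (0.18/6)·(k1 + 2k2 + 2k3 + k4) = 0.715261
y(0.36) ≈ 0.7153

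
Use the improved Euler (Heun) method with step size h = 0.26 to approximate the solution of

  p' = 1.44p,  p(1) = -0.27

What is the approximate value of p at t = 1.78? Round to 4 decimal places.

-0.8138

Heun: k1 = f(t_n, p_n); k2 = f(t_n + h, p_n + h·k1); p_{n+1} = p_n + (h/2)·(k1 + k2).
t=1.000000, p=-0.270000:
  k1 = f(1.000000, -0.270000) = -0.388800
  k2 = f(1.260000, -0.371088) = -0.534367
  p ← -0.270000 + (0.26/2)·(-0.388800 + (-0.534367)) = -0.390012
t=1.260000, p=-0.390012:
  k1 = f(1.260000, -0.390012) = -0.561617
  k2 = f(1.520000, -0.536032) = -0.771886
  p ← -0.390012 + (0.26/2)·(-0.561617 + (-0.771886)) = -0.563367
t=1.520000, p=-0.563367:
  k1 = f(1.520000, -0.563367) = -0.811249
  k2 = f(1.780000, -0.774292) = -1.114980
  p ← -0.563367 + (0.26/2)·(-0.811249 + (-1.114980)) = -0.813777
p(1.78) ≈ -0.8138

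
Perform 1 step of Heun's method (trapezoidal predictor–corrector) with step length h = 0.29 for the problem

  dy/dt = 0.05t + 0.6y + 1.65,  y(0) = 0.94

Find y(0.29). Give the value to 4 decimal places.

1.6400

Heun: k1 = f(t_n, y_n); k2 = f(t_n + h, y_n + h·k1); y_{n+1} = y_n + (h/2)·(k1 + k2).
t=0.000000, y=0.940000:
  k1 = f(0.000000, 0.940000) = 2.214000
  k2 = f(0.290000, 1.582060) = 2.613736
  y ← 0.940000 + (0.29/2)·(2.214000 + 2.613736) = 1.640022
y(0.29) ≈ 1.6400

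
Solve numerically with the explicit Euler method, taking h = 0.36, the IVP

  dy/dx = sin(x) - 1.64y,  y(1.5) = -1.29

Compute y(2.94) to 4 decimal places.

Euler: y_{n+1} = y_n + h·f(x_n, y_n).
x=1.500000, y=-1.290000: f=3.113095 → y ← -1.290000 + 0.36·3.113095 = -0.169286
x=1.860000, y=-0.169286: f=1.236100 → y ← -0.169286 + 0.36·1.236100 = 0.275710
x=2.220000, y=0.275710: f=0.344401 → y ← 0.275710 + 0.36·0.344401 = 0.399694
x=2.580000, y=0.399694: f=-0.122964 → y ← 0.399694 + 0.36·(-0.122964) = 0.355427
y(2.94) ≈ 0.3554

0.3554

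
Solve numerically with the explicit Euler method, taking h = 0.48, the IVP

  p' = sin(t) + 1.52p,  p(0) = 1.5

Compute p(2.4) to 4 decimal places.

26.8150

Euler: p_{n+1} = p_n + h·f(t_n, p_n).
t=0.000000, p=1.500000: f=2.280000 → p ← 1.500000 + 0.48·2.280000 = 2.594400
t=0.480000, p=2.594400: f=4.405267 → p ← 2.594400 + 0.48·4.405267 = 4.708928
t=0.960000, p=4.708928: f=7.976762 → p ← 4.708928 + 0.48·7.976762 = 8.537774
t=1.440000, p=8.537774: f=13.968875 → p ← 8.537774 + 0.48·13.968875 = 15.242834
t=1.920000, p=15.242834: f=24.108754 → p ← 15.242834 + 0.48·24.108754 = 26.815036
p(2.4) ≈ 26.8150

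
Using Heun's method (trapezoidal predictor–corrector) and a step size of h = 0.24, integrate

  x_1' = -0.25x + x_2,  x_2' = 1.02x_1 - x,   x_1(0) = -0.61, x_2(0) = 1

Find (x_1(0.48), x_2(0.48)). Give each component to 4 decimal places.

-0.2309, 0.6914

Heun on (x_1,x_2): k1 = f(x_n, state_n); k2 = f(x_n + h, state_n + h·k1); state_{n+1} = state_n + (h/2)·(k1 + k2).
0.000000: (-0.610000, 1.000000)
  k1 = (1.000000, -0.622200)
  predictor → (-0.370000, 0.850672)
  k2 = (0.790672, -0.617400)
  → (-0.395119, 0.851248)
0.240000: (-0.395119, 0.851248)
  k1 = (0.791248, -0.643022)
  predictor → (-0.205220, 0.696923)
  k2 = (0.576923, -0.689324)
  → (-0.230939, 0.691366)
(x_1(0.48), x_2(0.48)) ≈ (-0.2309, 0.6914)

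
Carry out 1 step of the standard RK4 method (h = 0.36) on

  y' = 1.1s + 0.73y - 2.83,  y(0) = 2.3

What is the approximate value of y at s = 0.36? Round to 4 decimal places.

RK4: k1 = f(s_n, y_n); k2 = f(s_n + h/2, y_n + (h/2)·k1); k3 = f(s_n + h/2, y_n + (h/2)·k2); k4 = f(s_n + h, y_n + h·k3); y_{n+1} = y_n + (h/6)·(k1 + 2k2 + 2k3 + k4).
s=0.000000, y=2.300000:
  k1 = f(0.000000, 2.300000) = -1.151000
  k2 = f(0.180000, 2.092820) = -1.104241
  k3 = f(0.180000, 2.101237) = -1.098097
  k4 = f(0.360000, 1.904685) = -1.043580
  y ← 2.300000 + (0.36/6)·(k1 + 2k2 + 2k3 + k4) = 1.904045
y(0.36) ≈ 1.9040

1.9040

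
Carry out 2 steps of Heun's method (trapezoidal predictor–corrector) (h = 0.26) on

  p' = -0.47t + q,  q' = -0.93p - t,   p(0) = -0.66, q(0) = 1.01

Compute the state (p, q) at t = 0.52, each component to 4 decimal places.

-0.1496, 1.0667

Heun on (p,q): k1 = f(t_n, state_n); k2 = f(t_n + h, state_n + h·k1); state_{n+1} = state_n + (h/2)·(k1 + k2).
0.000000: (-0.660000, 1.010000)
  k1 = (1.010000, 0.613800)
  predictor → (-0.397400, 1.169588)
  k2 = (1.047388, 0.109582)
  → (-0.392540, 1.104040)
0.260000: (-0.392540, 1.104040)
  k1 = (0.981840, 0.105062)
  predictor → (-0.137261, 1.131356)
  k2 = (0.886956, -0.392347)
  → (-0.149596, 1.066693)
(p(0.52), q(0.52)) ≈ (-0.1496, 1.0667)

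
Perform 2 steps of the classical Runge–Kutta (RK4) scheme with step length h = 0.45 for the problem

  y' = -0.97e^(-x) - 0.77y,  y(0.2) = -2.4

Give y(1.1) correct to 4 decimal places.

-1.5231

RK4: k1 = f(x_n, y_n); k2 = f(x_n + h/2, y_n + (h/2)·k1); k3 = f(x_n + h/2, y_n + (h/2)·k2); k4 = f(x_n + h, y_n + h·k3); y_{n+1} = y_n + (h/6)·(k1 + 2k2 + 2k3 + k4).
x=0.200000, y=-2.400000:
  k1 = f(0.200000, -2.400000) = 1.053831
  k2 = f(0.425000, -2.162888) = 1.031267
  k3 = f(0.425000, -2.167965) = 1.035176
  k4 = f(0.650000, -1.934171) = 0.982927
  y ← -2.400000 + (0.45/6)·(k1 + 2k2 + 2k3 + k4) = -1.937277
x=0.650000, y=-1.937277:
  k1 = f(0.650000, -1.937277) = 0.985319
  k2 = f(0.875000, -1.715580) = 0.916640
  k3 = f(0.875000, -1.731033) = 0.928539
  k4 = f(1.100000, -1.519434) = 0.847079
  y ← -1.937277 + (0.45/6)·(k1 + 2k2 + 2k3 + k4) = -1.523070
y(1.1) ≈ -1.5231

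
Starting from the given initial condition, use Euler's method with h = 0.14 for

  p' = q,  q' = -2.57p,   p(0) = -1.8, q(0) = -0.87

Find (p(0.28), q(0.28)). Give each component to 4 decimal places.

-1.9529, 0.4691

Euler on (p,q): p_{n+1} = p_n + h·p', q_{n+1} = q_n + h·q'.
0.000000: (-1.800000, -0.870000); f=(-0.870000, 4.626000) → (-1.921800, -0.222360)
0.140000: (-1.921800, -0.222360); f=(-0.222360, 4.939026) → (-1.952930, 0.469104)
(p(0.28), q(0.28)) ≈ (-1.9529, 0.4691)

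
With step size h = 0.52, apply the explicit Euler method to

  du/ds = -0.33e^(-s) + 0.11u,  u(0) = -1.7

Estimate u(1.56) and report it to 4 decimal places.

-2.3690

Euler: u_{n+1} = u_n + h·f(s_n, u_n).
s=0.000000, u=-1.700000: f=-0.517000 → u ← -1.700000 + 0.52·(-0.517000) = -1.968840
s=0.520000, u=-1.968840: f=-0.412764 → u ← -1.968840 + 0.52·(-0.412764) = -2.183477
s=1.040000, u=-2.183477: f=-0.356823 → u ← -2.183477 + 0.52·(-0.356823) = -2.369025
u(1.56) ≈ -2.3690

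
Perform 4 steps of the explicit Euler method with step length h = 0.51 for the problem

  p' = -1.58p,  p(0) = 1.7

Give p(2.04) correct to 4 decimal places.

Euler: p_{n+1} = p_n + h·f(x_n, p_n).
x=0.000000, p=1.700000: f=-2.686000 → p ← 1.700000 + 0.51·(-2.686000) = 0.330140
x=0.510000, p=0.330140: f=-0.521621 → p ← 0.330140 + 0.51·(-0.521621) = 0.064113
x=1.020000, p=0.064113: f=-0.101299 → p ← 0.064113 + 0.51·(-0.101299) = 0.012451
x=1.530000, p=0.012451: f=-0.019672 → p ← 0.012451 + 0.51·(-0.019672) = 0.002418
p(2.04) ≈ 0.0024

0.0024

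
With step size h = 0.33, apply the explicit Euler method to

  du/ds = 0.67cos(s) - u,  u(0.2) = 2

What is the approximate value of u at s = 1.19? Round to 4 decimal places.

Euler: u_{n+1} = u_n + h·f(s_n, u_n).
s=0.200000, u=2.000000: f=-1.343355 → u ← 2.000000 + 0.33·(-1.343355) = 1.556693
s=0.530000, u=1.556693: f=-0.978612 → u ← 1.556693 + 0.33·(-0.978612) = 1.233751
s=0.860000, u=1.233751: f=-0.796618 → u ← 1.233751 + 0.33·(-0.796618) = 0.970867
u(1.19) ≈ 0.9709

0.9709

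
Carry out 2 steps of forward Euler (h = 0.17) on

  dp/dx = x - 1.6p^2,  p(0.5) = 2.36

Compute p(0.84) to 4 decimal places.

Euler: p_{n+1} = p_n + h·f(x_n, p_n).
x=0.500000, p=2.360000: f=-8.411360 → p ← 2.360000 + 0.17·(-8.411360) = 0.930069
x=0.670000, p=0.930069: f=-0.714045 → p ← 0.930069 + 0.17·(-0.714045) = 0.808681
p(0.84) ≈ 0.8087

0.8087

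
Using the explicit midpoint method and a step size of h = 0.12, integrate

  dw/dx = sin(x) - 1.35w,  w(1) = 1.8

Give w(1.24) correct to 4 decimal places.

Midpoint: k1 = f(x_n, w_n); k2 = f(x_n + h/2, w_n + (h/2)·k1); w_{n+1} = w_n + h·k2.
x=1.000000, w=1.800000:
  k1 = f(1.000000, 1.800000) = -1.588529
  k2 = f(1.060000, 1.704688) = -1.428974
  w ← 1.800000 + 0.12·(-1.428974) = 1.628523
x=1.120000, w=1.628523:
  k1 = f(1.120000, 1.628523) = -1.298406
  k2 = f(1.180000, 1.550619) = -1.168729
  w ← 1.628523 + 0.12·(-1.168729) = 1.488276
w(1.24) ≈ 1.4883

1.4883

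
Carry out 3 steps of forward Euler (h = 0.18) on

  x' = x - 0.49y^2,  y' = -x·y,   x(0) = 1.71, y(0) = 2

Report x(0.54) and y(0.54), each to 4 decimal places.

Euler on (x,y): x_{n+1} = x_n + h·x', y_{n+1} = y_n + h·y'.
0.000000: (1.710000, 2.000000); f=(-0.250000, -3.420000) → (1.665000, 1.384400)
0.180000: (1.665000, 1.384400); f=(0.725884, -2.305026) → (1.795659, 0.969495)
0.360000: (1.795659, 0.969495); f=(1.335098, -1.740883) → (2.035977, 0.656136)
(x(0.54), y(0.54)) ≈ (2.0360, 0.6561)

2.0360, 0.6561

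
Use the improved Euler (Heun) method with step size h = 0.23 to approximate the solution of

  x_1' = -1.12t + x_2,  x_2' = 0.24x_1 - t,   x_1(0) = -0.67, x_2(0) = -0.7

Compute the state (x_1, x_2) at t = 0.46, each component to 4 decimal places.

-1.1419, -0.9015

Heun on (x_1,x_2): k1 = f(t_n, state_n); k2 = f(t_n + h, state_n + h·k1); state_{n+1} = state_n + (h/2)·(k1 + k2).
0.000000: (-0.670000, -0.700000)
  k1 = (-0.700000, -0.160800)
  predictor → (-0.831000, -0.736984)
  k2 = (-0.994584, -0.429440)
  → (-0.864877, -0.767878)
0.230000: (-0.864877, -0.767878)
  k1 = (-1.025478, -0.437571)
  predictor → (-1.100737, -0.868519)
  k2 = (-1.383719, -0.724177)
  → (-1.141935, -0.901479)
(x_1(0.46), x_2(0.46)) ≈ (-1.1419, -0.9015)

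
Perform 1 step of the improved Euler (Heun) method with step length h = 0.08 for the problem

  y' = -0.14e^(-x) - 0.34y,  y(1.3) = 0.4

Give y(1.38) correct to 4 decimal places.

0.3864

Heun: k1 = f(x_n, y_n); k2 = f(x_n + h, y_n + h·k1); y_{n+1} = y_n + (h/2)·(k1 + k2).
x=1.300000, y=0.400000:
  k1 = f(1.300000, 0.400000) = -0.174154
  k2 = f(1.380000, 0.386068) = -0.166484
  y ← 0.400000 + (0.08/2)·(-0.174154 + (-0.166484)) = 0.386374
y(1.38) ≈ 0.3864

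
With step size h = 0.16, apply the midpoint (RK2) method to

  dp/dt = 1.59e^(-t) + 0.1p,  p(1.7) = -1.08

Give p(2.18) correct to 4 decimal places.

-1.0195

Midpoint: k1 = f(t_n, p_n); k2 = f(t_n + h/2, p_n + (h/2)·k1); p_{n+1} = p_n + h·k2.
t=1.700000, p=-1.080000:
  k1 = f(1.700000, -1.080000) = 0.182467
  k2 = f(1.780000, -1.065403) = 0.161594
  p ← -1.080000 + 0.16·0.161594 = -1.054145
t=1.860000, p=-1.054145:
  k1 = f(1.860000, -1.054145) = 0.142105
  k2 = f(1.940000, -1.042776) = 0.124212
  p ← -1.054145 + 0.16·0.124212 = -1.034271
t=2.020000, p=-1.034271:
  k1 = f(2.020000, -1.034271) = 0.107495
  k2 = f(2.100000, -1.025671) = 0.092139
  p ← -1.034271 + 0.16·0.092139 = -1.019529
p(2.18) ≈ -1.0195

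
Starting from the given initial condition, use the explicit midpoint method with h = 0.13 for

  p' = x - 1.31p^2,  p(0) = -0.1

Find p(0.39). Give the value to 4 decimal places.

Midpoint: k1 = f(x_n, p_n); k2 = f(x_n + h/2, p_n + (h/2)·k1); p_{n+1} = p_n + h·k2.
x=0.000000, p=-0.100000:
  k1 = f(0.000000, -0.100000) = -0.013100
  k2 = f(0.065000, -0.100852) = 0.051676
  p ← -0.100000 + 0.13·0.051676 = -0.093282
x=0.130000, p=-0.093282:
  k1 = f(0.130000, -0.093282) = 0.118601
  k2 = f(0.195000, -0.085573) = 0.185407
  p ← -0.093282 + 0.13·0.185407 = -0.069179
x=0.260000, p=-0.069179:
  k1 = f(0.260000, -0.069179) = 0.253731
  k2 = f(0.325000, -0.052687) = 0.321364
  p ← -0.069179 + 0.13·0.321364 = -0.027402
p(0.39) ≈ -0.0274

-0.0274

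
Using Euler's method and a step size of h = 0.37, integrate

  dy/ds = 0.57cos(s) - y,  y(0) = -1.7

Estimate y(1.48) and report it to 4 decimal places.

Euler: y_{n+1} = y_n + h·f(s_n, y_n).
s=0.000000, y=-1.700000: f=2.270000 → y ← -1.700000 + 0.37·2.270000 = -0.860100
s=0.370000, y=-0.860100: f=1.391527 → y ← -0.860100 + 0.37·1.391527 = -0.345235
s=0.740000, y=-0.345235: f=0.766162 → y ← -0.345235 + 0.37·0.766162 = -0.061755
s=1.110000, y=-0.061755: f=0.315212 → y ← -0.061755 + 0.37·0.315212 = 0.054873
y(1.48) ≈ 0.0549

0.0549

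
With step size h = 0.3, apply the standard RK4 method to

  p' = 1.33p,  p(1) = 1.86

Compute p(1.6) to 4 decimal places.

RK4: k1 = f(x_n, p_n); k2 = f(x_n + h/2, p_n + (h/2)·k1); k3 = f(x_n + h/2, p_n + (h/2)·k2); k4 = f(x_n + h, p_n + h·k3); p_{n+1} = p_n + (h/6)·(k1 + 2k2 + 2k3 + k4).
x=1.000000, p=1.860000:
  k1 = f(1.000000, 1.860000) = 2.473800
  k2 = f(1.150000, 2.231070) = 2.967323
  k3 = f(1.150000, 2.305098) = 3.065781
  k4 = f(1.300000, 2.779734) = 3.697047
  p ← 1.860000 + (0.3/6)·(k1 + 2k2 + 2k3 + k4) = 2.771853
x=1.300000, p=2.771853:
  k1 = f(1.300000, 2.771853) = 3.686564
  k2 = f(1.450000, 3.324837) = 4.422034
  k3 = f(1.450000, 3.435158) = 4.568760
  k4 = f(1.600000, 4.142481) = 5.509499
  p ← 2.771853 + (0.3/6)·(k1 + 2k2 + 2k3 + k4) = 4.130735
p(1.6) ≈ 4.1307

4.1307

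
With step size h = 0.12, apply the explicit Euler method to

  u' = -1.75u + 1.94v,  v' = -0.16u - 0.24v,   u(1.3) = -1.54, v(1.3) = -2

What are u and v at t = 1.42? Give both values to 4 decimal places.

Euler on (u,v): u_{n+1} = u_n + h·u', v_{n+1} = v_n + h·v'.
1.300000: (-1.540000, -2.000000); f=(-1.185000, 0.726400) → (-1.682200, -1.912832)
(u(1.42), v(1.42)) ≈ (-1.6822, -1.9128)

-1.6822, -1.9128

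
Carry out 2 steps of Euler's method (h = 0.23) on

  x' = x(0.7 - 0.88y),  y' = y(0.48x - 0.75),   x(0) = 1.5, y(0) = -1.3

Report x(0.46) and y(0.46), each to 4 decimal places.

Euler on (x,y): x_{n+1} = x_n + h·x', y_{n+1} = y_n + h·y'.
0.000000: (1.500000, -1.300000); f=(2.766000, 0.039000) → (2.136180, -1.291030)
0.230000: (2.136180, -1.291030); f=(3.922254, -0.355506) → (3.038298, -1.372796)
(x(0.46), y(0.46)) ≈ (3.0383, -1.3728)

3.0383, -1.3728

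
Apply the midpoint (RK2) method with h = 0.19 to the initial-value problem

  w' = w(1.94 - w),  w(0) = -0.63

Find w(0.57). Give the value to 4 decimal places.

-4.0124

Midpoint: k1 = f(s_n, w_n); k2 = f(s_n + h/2, w_n + (h/2)·k1); w_{n+1} = w_n + h·k2.
s=0.000000, w=-0.630000:
  k1 = f(0.000000, -0.630000) = -1.619100
  k2 = f(0.095000, -0.783814) = -2.134965
  w ← -0.630000 + 0.19·(-2.134965) = -1.035643
s=0.190000, w=-1.035643:
  k1 = f(0.190000, -1.035643) = -3.081705
  k2 = f(0.285000, -1.328405) = -4.341768
  w ← -1.035643 + 0.19·(-4.341768) = -1.860579
s=0.380000, w=-1.860579:
  k1 = f(0.380000, -1.860579) = -7.071279
  k2 = f(0.475000, -2.532351) = -11.325561
  w ← -1.860579 + 0.19·(-11.325561) = -4.012436
w(0.57) ≈ -4.0124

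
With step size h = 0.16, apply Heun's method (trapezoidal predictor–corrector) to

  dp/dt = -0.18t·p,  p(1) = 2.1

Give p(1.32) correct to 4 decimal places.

Heun: k1 = f(t_n, p_n); k2 = f(t_n + h, p_n + h·k1); p_{n+1} = p_n + (h/2)·(k1 + k2).
t=1.000000, p=2.100000:
  k1 = f(1.000000, 2.100000) = -0.378000
  k2 = f(1.160000, 2.039520) = -0.425852
  p ← 2.100000 + (0.16/2)·(-0.378000 + (-0.425852)) = 2.035692
t=1.160000, p=2.035692:
  k1 = f(1.160000, 2.035692) = -0.425052
  k2 = f(1.320000, 1.967683) = -0.467522
  p ← 2.035692 + (0.16/2)·(-0.425052 + (-0.467522)) = 1.964286
p(1.32) ≈ 1.9643

1.9643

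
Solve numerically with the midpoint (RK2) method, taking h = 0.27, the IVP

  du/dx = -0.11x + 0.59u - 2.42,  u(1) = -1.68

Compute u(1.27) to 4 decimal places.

Midpoint: k1 = f(x_n, u_n); k2 = f(x_n + h/2, u_n + (h/2)·k1); u_{n+1} = u_n + h·k2.
x=1.000000, u=-1.680000:
  k1 = f(1.000000, -1.680000) = -3.521200
  k2 = f(1.135000, -2.155362) = -3.816514
  u ← -1.680000 + 0.27·(-3.816514) = -2.710459
u(1.27) ≈ -2.7105

-2.7105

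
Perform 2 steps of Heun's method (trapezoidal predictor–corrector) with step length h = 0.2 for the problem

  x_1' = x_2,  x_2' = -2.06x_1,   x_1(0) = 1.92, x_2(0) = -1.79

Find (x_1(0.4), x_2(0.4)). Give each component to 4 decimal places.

0.9203, -3.0149

Heun on (x_1,x_2): k1 = f(t_n, state_n); k2 = f(t_n + h, state_n + h·k1); state_{n+1} = state_n + (h/2)·(k1 + k2).
0.000000: (1.920000, -1.790000)
  k1 = (-1.790000, -3.955200)
  predictor → (1.562000, -2.581040)
  k2 = (-2.581040, -3.217720)
  → (1.482896, -2.507292)
0.200000: (1.482896, -2.507292)
  k1 = (-2.507292, -3.054766)
  predictor → (0.981438, -3.118245)
  k2 = (-3.118245, -2.021761)
  → (0.920342, -3.014945)
(x_1(0.4), x_2(0.4)) ≈ (0.9203, -3.0149)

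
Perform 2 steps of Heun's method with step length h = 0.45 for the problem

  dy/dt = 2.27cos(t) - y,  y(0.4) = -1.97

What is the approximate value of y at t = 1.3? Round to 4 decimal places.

-0.1255

Heun: k1 = f(t_n, y_n); k2 = f(t_n + h, y_n + h·k1); y_{n+1} = y_n + (h/2)·(k1 + k2).
t=0.400000, y=-1.970000:
  k1 = f(0.400000, -1.970000) = 4.060808
  k2 = f(0.850000, -0.142636) = 1.640798
  y ← -1.970000 + (0.45/2)·(4.060808 + 1.640798) = -0.687139
t=0.850000, y=-0.687139:
  k1 = f(0.850000, -0.687139) = 2.185300
  k2 = f(1.300000, 0.296247) = 0.310976
  y ← -0.687139 + (0.45/2)·(2.185300 + 0.310976) = -0.125476
y(1.3) ≈ -0.1255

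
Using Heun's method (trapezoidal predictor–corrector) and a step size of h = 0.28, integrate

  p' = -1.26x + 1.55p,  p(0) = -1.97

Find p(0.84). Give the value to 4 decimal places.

Heun: k1 = f(x_n, p_n); k2 = f(x_n + h, p_n + h·k1); p_{n+1} = p_n + (h/2)·(k1 + k2).
x=0.000000, p=-1.970000:
  k1 = f(0.000000, -1.970000) = -3.053500
  k2 = f(0.280000, -2.824980) = -4.731519
  p ← -1.970000 + (0.28/2)·(-3.053500 + (-4.731519)) = -3.059903
x=0.280000, p=-3.059903:
  k1 = f(0.280000, -3.059903) = -5.095649
  k2 = f(0.560000, -4.486684) = -7.659961
  p ← -3.059903 + (0.28/2)·(-5.095649 + (-7.659961)) = -4.845688
x=0.560000, p=-4.845688:
  k1 = f(0.560000, -4.845688) = -8.216416
  k2 = f(0.840000, -7.146285) = -12.135141
  p ← -4.845688 + (0.28/2)·(-8.216416 + (-12.135141)) = -7.694906
p(0.84) ≈ -7.6949

-7.6949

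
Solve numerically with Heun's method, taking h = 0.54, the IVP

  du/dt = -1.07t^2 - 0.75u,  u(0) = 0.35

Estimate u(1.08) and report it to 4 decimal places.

Heun: k1 = f(t_n, u_n); k2 = f(t_n + h, u_n + h·k1); u_{n+1} = u_n + (h/2)·(k1 + k2).
t=0.000000, u=0.350000:
  k1 = f(0.000000, 0.350000) = -0.262500
  k2 = f(0.540000, 0.208250) = -0.468200
  u ← 0.350000 + (0.54/2)·(-0.262500 + (-0.468200)) = 0.152711
t=0.540000, u=0.152711:
  k1 = f(0.540000, 0.152711) = -0.426545
  k2 = f(1.080000, -0.077623) = -1.189830
  u ← 0.152711 + (0.54/2)·(-0.426545 + (-1.189830)) = -0.283710
u(1.08) ≈ -0.2837

-0.2837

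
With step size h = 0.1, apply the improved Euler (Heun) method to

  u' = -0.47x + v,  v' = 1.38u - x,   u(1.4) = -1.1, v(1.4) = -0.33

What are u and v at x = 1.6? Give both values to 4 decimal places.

-1.3678, -0.9656

Heun on (u,v): k1 = f(x_n, state_n); k2 = f(x_n + h, state_n + h·k1); state_{n+1} = state_n + (h/2)·(k1 + k2).
1.400000: (-1.100000, -0.330000)
  k1 = (-0.988000, -2.918000)
  predictor → (-1.198800, -0.621800)
  k2 = (-1.326800, -3.154344)
  → (-1.215740, -0.633617)
1.500000: (-1.215740, -0.633617)
  k1 = (-1.338617, -3.177721)
  predictor → (-1.349602, -0.951389)
  k2 = (-1.703389, -3.462450)
  → (-1.367840, -0.965626)
(u(1.6), v(1.6)) ≈ (-1.3678, -0.9656)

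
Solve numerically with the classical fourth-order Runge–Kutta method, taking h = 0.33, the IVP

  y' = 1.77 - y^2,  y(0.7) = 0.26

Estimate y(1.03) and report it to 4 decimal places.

RK4: k1 = f(t_n, y_n); k2 = f(t_n + h/2, y_n + (h/2)·k1); k3 = f(t_n + h/2, y_n + (h/2)·k2); k4 = f(t_n + h, y_n + h·k3); y_{n+1} = y_n + (h/6)·(k1 + 2k2 + 2k3 + k4).
t=0.700000, y=0.260000:
  k1 = f(0.700000, 0.260000) = 1.702400
  k2 = f(0.865000, 0.540896) = 1.477432
  k3 = f(0.865000, 0.503776) = 1.516210
  k4 = f(1.030000, 0.760349) = 1.191869
  y ← 0.260000 + (0.33/6)·(k1 + 2k2 + 2k3 + k4) = 0.748485
y(1.03) ≈ 0.7485

0.7485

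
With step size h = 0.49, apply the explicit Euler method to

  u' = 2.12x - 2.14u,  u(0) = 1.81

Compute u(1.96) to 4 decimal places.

1.4788

Euler: u_{n+1} = u_n + h·f(x_n, u_n).
x=0.000000, u=1.810000: f=-3.873400 → u ← 1.810000 + 0.49·(-3.873400) = -0.087966
x=0.490000, u=-0.087966: f=1.227047 → u ← -0.087966 + 0.49·1.227047 = 0.513287
x=0.980000, u=0.513287: f=0.979166 → u ← 0.513287 + 0.49·0.979166 = 0.993078
x=1.470000, u=0.993078: f=0.991213 → u ← 0.993078 + 0.49·0.991213 = 1.478772
u(1.96) ≈ 1.4788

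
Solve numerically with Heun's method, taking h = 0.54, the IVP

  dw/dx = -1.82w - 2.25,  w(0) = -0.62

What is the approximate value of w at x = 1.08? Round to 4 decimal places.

-1.0821

Heun: k1 = f(x_n, w_n); k2 = f(x_n + h, w_n + h·k1); w_{n+1} = w_n + (h/2)·(k1 + k2).
x=0.000000, w=-0.620000:
  k1 = f(0.000000, -0.620000) = -1.121600
  k2 = f(0.540000, -1.225664) = -0.019292
  w ← -0.620000 + (0.54/2)·(-1.121600 + (-0.019292)) = -0.928041
x=0.540000, w=-0.928041:
  k1 = f(0.540000, -0.928041) = -0.560966
  k2 = f(1.080000, -1.230962) = -0.009649
  w ← -0.928041 + (0.54/2)·(-0.560966 + (-0.009649)) = -1.082107
w(1.08) ≈ -1.0821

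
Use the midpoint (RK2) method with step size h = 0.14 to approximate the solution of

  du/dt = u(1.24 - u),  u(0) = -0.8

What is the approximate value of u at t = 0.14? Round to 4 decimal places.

Midpoint: k1 = f(t_n, u_n); k2 = f(t_n + h/2, u_n + (h/2)·k1); u_{n+1} = u_n + h·k2.
t=0.000000, u=-0.800000:
  k1 = f(0.000000, -0.800000) = -1.632000
  k2 = f(0.070000, -0.914240) = -1.969492
  u ← -0.800000 + 0.14·(-1.969492) = -1.075729
u(0.14) ≈ -1.0757

-1.0757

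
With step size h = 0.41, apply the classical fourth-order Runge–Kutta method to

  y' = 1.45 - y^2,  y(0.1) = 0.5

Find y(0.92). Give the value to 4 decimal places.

RK4: k1 = f(t_n, y_n); k2 = f(t_n + h/2, y_n + (h/2)·k1); k3 = f(t_n + h/2, y_n + (h/2)·k2); k4 = f(t_n + h, y_n + h·k3); y_{n+1} = y_n + (h/6)·(k1 + 2k2 + 2k3 + k4).
t=0.100000, y=0.500000:
  k1 = f(0.100000, 0.500000) = 1.200000
  k2 = f(0.305000, 0.746000) = 0.893484
  k3 = f(0.305000, 0.683164) = 0.983287
  k4 = f(0.510000, 0.903148) = 0.634325
  y ← 0.500000 + (0.41/6)·(k1 + 2k2 + 2k3 + k4) = 0.881837
t=0.510000, y=0.881837:
  k1 = f(0.510000, 0.881837) = 0.672363
  k2 = f(0.715000, 1.019672) = 0.410269
  k3 = f(0.715000, 0.965943) = 0.516955
  k4 = f(0.920000, 1.093789) = 0.253626
  y ← 0.881837 + (0.41/6)·(k1 + 2k2 + 2k3 + k4) = 1.071834
y(0.92) ≈ 1.0718

1.0718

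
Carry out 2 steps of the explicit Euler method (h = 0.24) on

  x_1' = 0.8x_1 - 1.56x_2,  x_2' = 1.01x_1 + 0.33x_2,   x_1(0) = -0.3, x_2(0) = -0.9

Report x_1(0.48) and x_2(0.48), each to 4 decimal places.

Euler on (x_1,x_2): x_1_{n+1} = x_1_n + h·x_1', x_2_{n+1} = x_2_n + h·x_2'.
0.000000: (-0.300000, -0.900000); f=(1.164000, -0.600000) → (-0.020640, -1.044000)
0.240000: (-0.020640, -1.044000); f=(1.612128, -0.365366) → (0.366271, -1.131688)
(x_1(0.48), x_2(0.48)) ≈ (0.3663, -1.1317)

0.3663, -1.1317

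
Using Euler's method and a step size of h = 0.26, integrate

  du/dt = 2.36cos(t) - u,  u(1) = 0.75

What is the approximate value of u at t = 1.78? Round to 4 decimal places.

0.6555

Euler: u_{n+1} = u_n + h·f(t_n, u_n).
t=1.000000, u=0.750000: f=0.525113 → u ← 0.750000 + 0.26·0.525113 = 0.886529
t=1.260000, u=0.886529: f=-0.164802 → u ← 0.886529 + 0.26·(-0.164802) = 0.843681
t=1.520000, u=0.843681: f=-0.723853 → u ← 0.843681 + 0.26·(-0.723853) = 0.655479
u(1.78) ≈ 0.6555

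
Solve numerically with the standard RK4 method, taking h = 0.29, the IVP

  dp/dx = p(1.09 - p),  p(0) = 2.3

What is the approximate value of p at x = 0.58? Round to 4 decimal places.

1.5134

RK4: k1 = f(x_n, p_n); k2 = f(x_n + h/2, p_n + (h/2)·k1); k3 = f(x_n + h/2, p_n + (h/2)·k2); k4 = f(x_n + h, p_n + h·k3); p_{n+1} = p_n + (h/6)·(k1 + 2k2 + 2k3 + k4).
x=0.000000, p=2.300000:
  k1 = f(0.000000, 2.300000) = -2.783000
  k2 = f(0.145000, 1.896465) = -1.529433
  k3 = f(0.145000, 2.078232) = -2.053776
  k4 = f(0.290000, 1.704405) = -1.047195
  p ← 2.300000 + (0.29/6)·(k1 + 2k2 + 2k3 + k4) = 1.768497
x=0.290000, p=1.768497:
  k1 = f(0.290000, 1.768497) = -1.199920
  k2 = f(0.435000, 1.594509) = -0.804443
  k3 = f(0.435000, 1.651853) = -0.928098
  k4 = f(0.580000, 1.499349) = -0.613756
  p ← 1.768497 + (0.29/6)·(k1 + 2k2 + 2k3 + k4) = 1.513357
p(0.58) ≈ 1.5134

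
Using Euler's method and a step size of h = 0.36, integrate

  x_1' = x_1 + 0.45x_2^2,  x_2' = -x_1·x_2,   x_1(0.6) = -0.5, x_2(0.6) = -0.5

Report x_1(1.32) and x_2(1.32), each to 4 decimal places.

Euler on (x_1,x_2): x_1_{n+1} = x_1_n + h·x_1', x_2_{n+1} = x_2_n + h·x_2'.
0.600000: (-0.500000, -0.500000); f=(-0.387500, -0.250000) → (-0.639500, -0.590000)
0.960000: (-0.639500, -0.590000); f=(-0.482855, -0.377305) → (-0.813328, -0.725830)
(x_1(1.32), x_2(1.32)) ≈ (-0.8133, -0.7258)

-0.8133, -0.7258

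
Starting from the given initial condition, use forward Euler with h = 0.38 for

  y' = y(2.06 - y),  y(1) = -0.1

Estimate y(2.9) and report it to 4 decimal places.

-2.9782

Euler: y_{n+1} = y_n + h·f(s_n, y_n).
s=1.000000, y=-0.100000: f=-0.216000 → y ← -0.100000 + 0.38·(-0.216000) = -0.182080
s=1.380000, y=-0.182080: f=-0.408238 → y ← -0.182080 + 0.38·(-0.408238) = -0.337210
s=1.760000, y=-0.337210: f=-0.808364 → y ← -0.337210 + 0.38·(-0.808364) = -0.644389
s=2.140000, y=-0.644389: f=-1.742678 → y ← -0.644389 + 0.38·(-1.742678) = -1.306606
s=2.520000, y=-1.306606: f=-4.398830 → y ← -1.306606 + 0.38·(-4.398830) = -2.978162
y(2.9) ≈ -2.9782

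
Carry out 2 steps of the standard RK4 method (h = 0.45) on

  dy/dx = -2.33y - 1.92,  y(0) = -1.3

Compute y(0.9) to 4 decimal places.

-0.8855

RK4: k1 = f(x_n, y_n); k2 = f(x_n + h/2, y_n + (h/2)·k1); k3 = f(x_n + h/2, y_n + (h/2)·k2); k4 = f(x_n + h, y_n + h·k3); y_{n+1} = y_n + (h/6)·(k1 + 2k2 + 2k3 + k4).
x=0.000000, y=-1.300000:
  k1 = f(0.000000, -1.300000) = 1.109000
  k2 = f(0.225000, -1.050475) = 0.527607
  k3 = f(0.225000, -1.181288) = 0.832402
  k4 = f(0.450000, -0.925419) = 0.236226
  y ← -1.300000 + (0.45/6)·(k1 + 2k2 + 2k3 + k4) = -0.995107
x=0.450000, y=-0.995107:
  k1 = f(0.450000, -0.995107) = 0.398599
  k2 = f(0.675000, -0.905422) = 0.189633
  k3 = f(0.675000, -0.952439) = 0.299183
  k4 = f(0.900000, -0.860474) = 0.084905
  y ← -0.995107 + (0.45/6)·(k1 + 2k2 + 2k3 + k4) = -0.885521
y(0.9) ≈ -0.8855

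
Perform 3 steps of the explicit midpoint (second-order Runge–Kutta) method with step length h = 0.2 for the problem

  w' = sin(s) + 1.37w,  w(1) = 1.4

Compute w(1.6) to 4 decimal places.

4.0174

Midpoint: k1 = f(s_n, w_n); k2 = f(s_n + h/2, w_n + (h/2)·k1); w_{n+1} = w_n + h·k2.
s=1.000000, w=1.400000:
  k1 = f(1.000000, 1.400000) = 2.759471
  k2 = f(1.100000, 1.675947) = 3.187255
  w ← 1.400000 + 0.2·3.187255 = 2.037451
s=1.200000, w=2.037451:
  k1 = f(1.200000, 2.037451) = 3.723347
  k2 = f(1.300000, 2.409786) = 4.264965
  w ← 2.037451 + 0.2·4.264965 = 2.890444
s=1.400000, w=2.890444:
  k1 = f(1.400000, 2.890444) = 4.945358
  k2 = f(1.500000, 3.384980) = 5.634917
  w ← 2.890444 + 0.2·5.634917 = 4.017427
w(1.6) ≈ 4.0174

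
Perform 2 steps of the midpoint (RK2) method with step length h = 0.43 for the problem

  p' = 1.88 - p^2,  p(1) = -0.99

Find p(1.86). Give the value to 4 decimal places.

0.3501

Midpoint: k1 = f(s_n, p_n); k2 = f(s_n + h/2, p_n + (h/2)·k1); p_{n+1} = p_n + h·k2.
s=1.000000, p=-0.990000:
  k1 = f(1.000000, -0.990000) = 0.899900
  k2 = f(1.215000, -0.796521) = 1.245554
  p ← -0.990000 + 0.43·1.245554 = -0.454412
s=1.430000, p=-0.454412:
  k1 = f(1.430000, -0.454412) = 1.673510
  k2 = f(1.645000, -0.094607) = 1.871049
  p ← -0.454412 + 0.43·1.871049 = 0.350139
p(1.86) ≈ 0.3501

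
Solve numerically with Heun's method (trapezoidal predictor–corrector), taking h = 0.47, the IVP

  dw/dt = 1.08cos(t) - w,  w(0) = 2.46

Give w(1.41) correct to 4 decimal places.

Heun: k1 = f(t_n, w_n); k2 = f(t_n + h, w_n + h·k1); w_{n+1} = w_n + (h/2)·(k1 + k2).
t=0.000000, w=2.460000:
  k1 = f(0.000000, 2.460000) = -1.380000
  k2 = f(0.470000, 1.811400) = -0.848506
  w ← 2.460000 + (0.47/2)·(-1.380000 + (-0.848506)) = 1.936301
t=0.470000, w=1.936301:
  k1 = f(0.470000, 1.936301) = -0.973407
  k2 = f(0.940000, 1.478800) = -0.841829
  w ← 1.936301 + (0.47/2)·(-0.973407 + (-0.841829)) = 1.509721
t=0.940000, w=1.509721:
  k1 = f(0.940000, 1.509721) = -0.872750
  k2 = f(1.410000, 1.099528) = -0.926616
  w ← 1.509721 + (0.47/2)·(-0.872750 + (-0.926616)) = 1.086870
w(1.41) ≈ 1.0869

1.0869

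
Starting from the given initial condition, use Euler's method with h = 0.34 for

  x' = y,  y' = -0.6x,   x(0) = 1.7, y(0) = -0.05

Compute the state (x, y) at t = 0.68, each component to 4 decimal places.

Euler on (x,y): x_{n+1} = x_n + h·x', y_{n+1} = y_n + h·y'.
0.000000: (1.700000, -0.050000); f=(-0.050000, -1.020000) → (1.683000, -0.396800)
0.340000: (1.683000, -0.396800); f=(-0.396800, -1.009800) → (1.548088, -0.740132)
(x(0.68), y(0.68)) ≈ (1.5481, -0.7401)

1.5481, -0.7401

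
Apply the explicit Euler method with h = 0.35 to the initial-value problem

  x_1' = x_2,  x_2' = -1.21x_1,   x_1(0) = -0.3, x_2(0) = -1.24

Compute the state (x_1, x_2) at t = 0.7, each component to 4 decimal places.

Euler on (x_1,x_2): x_1_{n+1} = x_1_n + h·x_1', x_2_{n+1} = x_2_n + h·x_2'.
0.000000: (-0.300000, -1.240000); f=(-1.240000, 0.363000) → (-0.734000, -1.112950)
0.350000: (-0.734000, -1.112950); f=(-1.112950, 0.888140) → (-1.123533, -0.802101)
(x_1(0.7), x_2(0.7)) ≈ (-1.1235, -0.8021)

-1.1235, -0.8021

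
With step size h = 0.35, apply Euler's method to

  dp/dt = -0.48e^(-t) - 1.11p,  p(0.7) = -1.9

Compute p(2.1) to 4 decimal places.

-0.3613

Euler: p_{n+1} = p_n + h·f(t_n, p_n).
t=0.700000, p=-1.900000: f=1.870639 → p ← -1.900000 + 0.35·1.870639 = -1.245276
t=1.050000, p=-1.245276: f=1.214287 → p ← -1.245276 + 0.35·1.214287 = -0.820276
t=1.400000, p=-0.820276: f=0.792140 → p ← -0.820276 + 0.35·0.792140 = -0.543027
t=1.750000, p=-0.543027: f=0.519349 → p ← -0.543027 + 0.35·0.519349 = -0.361255
p(2.1) ≈ -0.3613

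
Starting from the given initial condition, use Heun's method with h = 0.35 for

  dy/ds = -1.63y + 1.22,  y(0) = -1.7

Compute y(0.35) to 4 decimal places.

-0.7016

Heun: k1 = f(s_n, y_n); k2 = f(s_n + h, y_n + h·k1); y_{n+1} = y_n + (h/2)·(k1 + k2).
s=0.000000, y=-1.700000:
  k1 = f(0.000000, -1.700000) = 3.991000
  k2 = f(0.350000, -0.303150) = 1.714135
  y ← -1.700000 + (0.35/2)·(3.991000 + 1.714135) = -0.701601
y(0.35) ≈ -0.7016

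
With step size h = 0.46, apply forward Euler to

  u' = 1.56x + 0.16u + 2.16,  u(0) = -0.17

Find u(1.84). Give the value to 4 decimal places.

Euler: u_{n+1} = u_n + h·f(x_n, u_n).
x=0.000000, u=-0.170000: f=2.132800 → u ← -0.170000 + 0.46·2.132800 = 0.811088
x=0.460000, u=0.811088: f=3.007374 → u ← 0.811088 + 0.46·3.007374 = 2.194480
x=0.920000, u=2.194480: f=3.946317 → u ← 2.194480 + 0.46·3.946317 = 4.009786
x=1.380000, u=4.009786: f=4.954366 → u ← 4.009786 + 0.46·4.954366 = 6.288794
u(1.84) ≈ 6.2888

6.2888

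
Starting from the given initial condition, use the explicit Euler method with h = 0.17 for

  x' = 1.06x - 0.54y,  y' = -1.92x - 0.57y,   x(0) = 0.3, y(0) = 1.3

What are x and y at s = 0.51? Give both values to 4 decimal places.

0.1282, 0.7503

Euler on (x,y): x_{n+1} = x_n + h·x', y_{n+1} = y_n + h·y'.
0.000000: (0.300000, 1.300000); f=(-0.384000, -1.317000) → (0.234720, 1.076110)
0.170000: (0.234720, 1.076110); f=(-0.332296, -1.064045) → (0.178230, 0.895222)
0.340000: (0.178230, 0.895222); f=(-0.294497, -0.852478) → (0.128165, 0.750301)
(x(0.51), y(0.51)) ≈ (0.1282, 0.7503)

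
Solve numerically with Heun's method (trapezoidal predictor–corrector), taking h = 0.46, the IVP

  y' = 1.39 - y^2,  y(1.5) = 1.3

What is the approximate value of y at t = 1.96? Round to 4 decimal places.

1.2401

Heun: k1 = f(t_n, y_n); k2 = f(t_n + h, y_n + h·k1); y_{n+1} = y_n + (h/2)·(k1 + k2).
t=1.500000, y=1.300000:
  k1 = f(1.500000, 1.300000) = -0.300000
  k2 = f(1.960000, 1.162000) = 0.039756
  y ← 1.300000 + (0.46/2)·(-0.300000 + 0.039756) = 1.240144
y(1.96) ≈ 1.2401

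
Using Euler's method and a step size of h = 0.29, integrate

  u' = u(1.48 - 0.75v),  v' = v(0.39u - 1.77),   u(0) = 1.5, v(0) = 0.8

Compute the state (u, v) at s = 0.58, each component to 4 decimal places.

Euler on (u,v): u_{n+1} = u_n + h·u', v_{n+1} = v_n + h·v'.
0.000000: (1.500000, 0.800000); f=(1.320000, -0.948000) → (1.882800, 0.525080)
0.290000: (1.882800, 0.525080); f=(2.045079, -0.543830) → (2.475873, 0.367369)
(u(0.58), v(0.58)) ≈ (2.4759, 0.3674)

2.4759, 0.3674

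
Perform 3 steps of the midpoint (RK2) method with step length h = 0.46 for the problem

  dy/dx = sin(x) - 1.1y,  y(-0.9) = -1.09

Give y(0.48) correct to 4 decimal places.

-0.2549

Midpoint: k1 = f(x_n, y_n); k2 = f(x_n + h/2, y_n + (h/2)·k1); y_{n+1} = y_n + h·k2.
x=-0.900000, y=-1.090000:
  k1 = f(-0.900000, -1.090000) = 0.415673
  k2 = f(-0.670000, -0.994395) = 0.472849
  y ← -1.090000 + 0.46·0.472849 = -0.872490
x=-0.440000, y=-0.872490:
  k1 = f(-0.440000, -0.872490) = 0.533799
  k2 = f(-0.210000, -0.749716) = 0.616227
  y ← -0.872490 + 0.46·0.616227 = -0.589025
x=0.020000, y=-0.589025:
  k1 = f(0.020000, -0.589025) = 0.667926
  k2 = f(0.250000, -0.435402) = 0.726346
  y ← -0.589025 + 0.46·0.726346 = -0.254906
y(0.48) ≈ -0.2549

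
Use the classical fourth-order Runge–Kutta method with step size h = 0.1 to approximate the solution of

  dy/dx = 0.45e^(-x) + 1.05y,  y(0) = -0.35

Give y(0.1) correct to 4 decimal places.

-0.3436

RK4: k1 = f(x_n, y_n); k2 = f(x_n + h/2, y_n + (h/2)·k1); k3 = f(x_n + h/2, y_n + (h/2)·k2); k4 = f(x_n + h, y_n + h·k3); y_{n+1} = y_n + (h/6)·(k1 + 2k2 + 2k3 + k4).
x=0.000000, y=-0.350000:
  k1 = f(0.000000, -0.350000) = 0.082500
  k2 = f(0.050000, -0.345875) = 0.064884
  k3 = f(0.050000, -0.346756) = 0.063960
  k4 = f(0.100000, -0.343604) = 0.046393
  y ← -0.350000 + (0.1/6)·(k1 + 2k2 + 2k3 + k4) = -0.343557
y(0.1) ≈ -0.3436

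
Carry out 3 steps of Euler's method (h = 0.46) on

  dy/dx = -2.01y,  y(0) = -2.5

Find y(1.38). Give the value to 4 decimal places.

Euler: y_{n+1} = y_n + h·f(x_n, y_n).
x=0.000000, y=-2.500000: f=5.025000 → y ← -2.500000 + 0.46·5.025000 = -0.188500
x=0.460000, y=-0.188500: f=0.378885 → y ← -0.188500 + 0.46·0.378885 = -0.014213
x=0.920000, y=-0.014213: f=0.028568 → y ← -0.014213 + 0.46·0.028568 = -0.001072
y(1.38) ≈ -0.0011

-0.0011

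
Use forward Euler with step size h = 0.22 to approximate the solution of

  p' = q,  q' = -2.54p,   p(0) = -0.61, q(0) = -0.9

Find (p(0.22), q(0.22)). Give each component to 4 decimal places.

-0.8080, -0.5591

Euler on (p,q): p_{n+1} = p_n + h·p', q_{n+1} = q_n + h·q'.
0.000000: (-0.610000, -0.900000); f=(-0.900000, 1.549400) → (-0.808000, -0.559132)
(p(0.22), q(0.22)) ≈ (-0.8080, -0.5591)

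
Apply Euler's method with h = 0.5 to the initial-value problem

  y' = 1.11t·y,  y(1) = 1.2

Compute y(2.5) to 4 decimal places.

Euler: y_{n+1} = y_n + h·f(t_n, y_n).
t=1.000000, y=1.200000: f=1.332000 → y ← 1.200000 + 0.5·1.332000 = 1.866000
t=1.500000, y=1.866000: f=3.106890 → y ← 1.866000 + 0.5·3.106890 = 3.419445
t=2.000000, y=3.419445: f=7.591168 → y ← 3.419445 + 0.5·7.591168 = 7.215029
y(2.5) ≈ 7.2150

7.2150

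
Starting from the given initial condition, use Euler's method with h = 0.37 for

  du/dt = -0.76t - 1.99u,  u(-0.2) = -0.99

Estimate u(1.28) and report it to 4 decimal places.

Euler: u_{n+1} = u_n + h·f(t_n, u_n).
t=-0.200000, u=-0.990000: f=2.122100 → u ← -0.990000 + 0.37·2.122100 = -0.204823
t=0.170000, u=-0.204823: f=0.278398 → u ← -0.204823 + 0.37·0.278398 = -0.101816
t=0.540000, u=-0.101816: f=-0.207787 → u ← -0.101816 + 0.37·(-0.207787) = -0.178697
t=0.910000, u=-0.178697: f=-0.335993 → u ← -0.178697 + 0.37·(-0.335993) = -0.303014
u(1.28) ≈ -0.3030

-0.3030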